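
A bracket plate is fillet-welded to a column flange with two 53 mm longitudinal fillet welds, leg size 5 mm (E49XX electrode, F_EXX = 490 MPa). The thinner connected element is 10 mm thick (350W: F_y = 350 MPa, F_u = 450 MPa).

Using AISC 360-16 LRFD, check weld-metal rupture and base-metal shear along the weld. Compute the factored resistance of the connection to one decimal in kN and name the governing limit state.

82.6 kN (weld metal governs)

Weld metal: throat = 0.707×5 = 3.535 mm, L = 2×53 = 106 mm. φR_n = 0.75 × 0.6 × 490 × 3.535 × 106 = 82.6 kN.
Base metal shear (10 mm plate): yield φR_n = 1.0×0.6×350×10×106 = 222.6 kN; rupture φR_n = 0.75×0.6×450×10×106 = 214.7 kN; take 214.7 kN (rupture).
Governing: min(82.6, 214.7) = 82.6 kN → weld metal.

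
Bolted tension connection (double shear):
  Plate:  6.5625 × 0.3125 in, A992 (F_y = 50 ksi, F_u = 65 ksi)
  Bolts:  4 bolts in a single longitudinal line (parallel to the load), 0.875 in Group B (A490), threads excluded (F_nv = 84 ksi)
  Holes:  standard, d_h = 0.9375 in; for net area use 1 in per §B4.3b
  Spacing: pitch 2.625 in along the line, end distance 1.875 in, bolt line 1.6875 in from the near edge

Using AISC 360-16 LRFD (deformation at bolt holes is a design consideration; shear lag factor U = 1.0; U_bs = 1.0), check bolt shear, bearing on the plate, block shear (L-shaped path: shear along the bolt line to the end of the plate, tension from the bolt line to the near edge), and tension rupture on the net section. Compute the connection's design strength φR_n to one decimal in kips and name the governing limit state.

75.2 kips (block shear governs)

Bolt shear: A_b = π(0.875)²/4 = 0.60132 in². φR_n = 0.75 × 84 × 0.60132 × 4 × 2 = 303.1 kips.
Bearing (0.3125 in plate, F_u = 65 ksi): end bolts L_c = 1.875 − 0.9375/2 = 1.40625, R_n = min(1.2×1.40625×0.3125×65, 2.4×0.875×0.3125×65) = 34.277 kips/bolt; interior L_c = 2.625 − 0.9375 = 1.6875, R_n = 41.133 kips/bolt. φR_n = 0.75 × (1×34.277 + 3×41.133) = 118.3 kips.
Block shear: shear path 1×[1.875+3×2.625] = 1×9.75 in, A_gv = 3.0469, A_nv = 1×(9.75 − 3.5×1)×0.3125 = 1.9531 in²; tension to near edge: (1.6875 − 0.5×1)×0.3125 = 0.37109 in². R_n = min(0.6×65×1.9531, 0.6×50×3.0469) + 1.0×65×0.37109 = min(76.171, 91.407) + 24.121 = 100.29 kips. φR_n = 0.75 × 100.29 = 75.2 kips.
Tension rupture (net): A_n = (6.5625 − 1×1)×0.3125 = 1.7383 in² (U = 1.0, A_e = A_n). φR_n = 0.75 × 65 × 1.7383 = 84.7 kips.
Governing: min(303.1, 118.3, 75.2, 84.7) = 75.2 kips → block shear.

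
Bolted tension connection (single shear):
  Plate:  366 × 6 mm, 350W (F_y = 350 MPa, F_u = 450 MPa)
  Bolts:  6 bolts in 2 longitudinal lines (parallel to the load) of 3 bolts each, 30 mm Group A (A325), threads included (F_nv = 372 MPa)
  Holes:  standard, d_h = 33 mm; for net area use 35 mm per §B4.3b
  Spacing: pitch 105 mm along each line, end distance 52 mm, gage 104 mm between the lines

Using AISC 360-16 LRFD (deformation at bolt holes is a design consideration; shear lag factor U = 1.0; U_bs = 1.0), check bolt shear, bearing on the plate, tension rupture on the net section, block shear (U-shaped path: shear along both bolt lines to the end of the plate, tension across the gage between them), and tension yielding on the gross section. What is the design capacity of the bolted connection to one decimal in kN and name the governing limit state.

563.8 kN (block shear governs)

Bolt shear: A_b = π(30)²/4 = 706.86 mm². φR_n = 0.75 × 372 × 706.86 × 6 × 1 = 1183.3 kN.
Bearing (6 mm plate, F_u = 450 MPa): end bolts L_c = 52 − 33/2 = 35.5, R_n = min(1.2×35.5×6×450, 2.4×30×6×450) = 115.02 kN/bolt; interior L_c = 105 − 33 = 72, R_n = 194.4 kN/bolt. φR_n = 0.75 × (2×115.02 + 4×194.4) = 755.7 kN.
Tension rupture (net): A_n = (366 − 2×35)×6 = 1776 mm² (U = 1.0, A_e = A_n). φR_n = 0.75 × 450 × 1776 = 599.4 kN.
Block shear: shear path 2×[52+2×105] = 2×262 mm, A_gv = 3144, A_nv = 2×(262 − 2.5×35)×6 = 2094 mm²; tension across gage: (104 − 1×35)×6 = 414 mm². R_n = min(0.6×450×2094, 0.6×350×3144) + 1.0×450×414 = min(565.38, 660.24) + 186.3 = 751.68 kN. φR_n = 0.75 × 751.68 = 563.8 kN.
Tension yield (gross): A_g = 366×6 = 2196 mm². φR_n = 0.90 × 350 × 2196 = 691.7 kN.
Governing: min(1183.3, 755.7, 599.4, 563.8, 691.7) = 563.8 kN → block shear.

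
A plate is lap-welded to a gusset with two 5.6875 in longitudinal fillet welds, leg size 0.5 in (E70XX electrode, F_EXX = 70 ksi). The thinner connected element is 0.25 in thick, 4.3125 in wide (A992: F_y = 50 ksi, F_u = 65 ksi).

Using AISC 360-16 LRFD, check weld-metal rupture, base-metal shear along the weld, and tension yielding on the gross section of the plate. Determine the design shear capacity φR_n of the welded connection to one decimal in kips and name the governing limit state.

Weld metal: throat = 0.707×0.5 = 0.3535 in, L = 2×5.6875 = 11.375 in. φR_n = 0.75 × 0.6 × 70 × 0.3535 × 11.375 = 126.7 kips.
Base metal shear (0.25 in plate): yield φR_n = 1.0×0.6×50×0.25×11.375 = 85.3 kips; rupture φR_n = 0.75×0.6×65×0.25×11.375 = 83.2 kips; take 83.2 kips (rupture).
Tension yield (gross): A_g = 4.3125×0.25 = 1.0781 in². φR_n = 0.90 × 50 × 1.0781 = 48.5 kips.
Governing: min(126.7, 83.2, 48.5) = 48.5 kips → gross-section yield.

48.5 kips (gross-section yield governs)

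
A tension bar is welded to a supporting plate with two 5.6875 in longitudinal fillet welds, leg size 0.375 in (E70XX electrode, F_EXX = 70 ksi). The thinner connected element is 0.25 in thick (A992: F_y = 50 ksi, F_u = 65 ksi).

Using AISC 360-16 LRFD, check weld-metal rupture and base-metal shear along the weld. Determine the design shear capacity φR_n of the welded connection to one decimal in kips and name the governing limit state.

83.2 kips (base-metal shear governs)

Weld metal: throat = 0.707×0.375 = 0.26513 in, L = 2×5.6875 = 11.375 in. φR_n = 0.75 × 0.6 × 70 × 0.26513 × 11.375 = 95.0 kips.
Base metal shear (0.25 in plate): yield φR_n = 1.0×0.6×50×0.25×11.375 = 85.3 kips; rupture φR_n = 0.75×0.6×65×0.25×11.375 = 83.2 kips; take 83.2 kips (rupture).
Governing: min(95.0, 83.2) = 83.2 kips → base-metal shear.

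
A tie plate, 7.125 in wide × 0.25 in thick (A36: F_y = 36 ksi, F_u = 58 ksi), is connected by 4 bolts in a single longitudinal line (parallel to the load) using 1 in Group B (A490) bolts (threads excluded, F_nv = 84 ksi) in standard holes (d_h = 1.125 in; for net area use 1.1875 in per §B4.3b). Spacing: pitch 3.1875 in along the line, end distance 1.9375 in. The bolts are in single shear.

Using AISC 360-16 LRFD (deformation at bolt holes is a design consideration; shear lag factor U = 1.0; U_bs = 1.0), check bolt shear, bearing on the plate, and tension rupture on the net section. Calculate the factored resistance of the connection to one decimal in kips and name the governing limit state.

64.6 kips (net-section rupture governs)

Bolt shear: A_b = π(1)²/4 = 0.7854 in². φR_n = 0.75 × 84 × 0.7854 × 4 × 1 = 197.9 kips.
Bearing (0.25 in plate, F_u = 58 ksi): end bolts L_c = 1.9375 − 1.125/2 = 1.375, R_n = min(1.2×1.375×0.25×58, 2.4×1×0.25×58) = 23.925 kips/bolt; interior L_c = 3.1875 − 1.125 = 2.0625, R_n = 34.8 kips/bolt. φR_n = 0.75 × (1×23.925 + 3×34.8) = 96.2 kips.
Tension rupture (net): A_n = (7.125 − 1×1.1875)×0.25 = 1.4844 in² (U = 1.0, A_e = A_n). φR_n = 0.75 × 58 × 1.4844 = 64.6 kips.
Governing: min(197.9, 96.2, 64.6) = 64.6 kips → net-section rupture.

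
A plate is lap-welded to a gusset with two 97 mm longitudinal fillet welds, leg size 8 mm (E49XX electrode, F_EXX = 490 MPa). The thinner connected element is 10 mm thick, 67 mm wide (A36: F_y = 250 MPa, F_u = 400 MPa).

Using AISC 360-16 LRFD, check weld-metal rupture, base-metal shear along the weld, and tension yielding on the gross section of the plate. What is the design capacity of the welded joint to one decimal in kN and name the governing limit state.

150.8 kN (gross-section yield governs)

Weld metal: throat = 0.707×8 = 5.656 mm, L = 2×97 = 194 mm. φR_n = 0.75 × 0.6 × 490 × 5.656 × 194 = 241.9 kN.
Base metal shear (10 mm plate): yield φR_n = 1.0×0.6×250×10×194 = 291.0 kN; rupture φR_n = 0.75×0.6×400×10×194 = 349.2 kN; take 291.0 kN (yield).
Tension yield (gross): A_g = 67×10 = 670 mm². φR_n = 0.90 × 250 × 670 = 150.8 kN.
Governing: min(241.9, 291.0, 150.8) = 150.8 kN → gross-section yield.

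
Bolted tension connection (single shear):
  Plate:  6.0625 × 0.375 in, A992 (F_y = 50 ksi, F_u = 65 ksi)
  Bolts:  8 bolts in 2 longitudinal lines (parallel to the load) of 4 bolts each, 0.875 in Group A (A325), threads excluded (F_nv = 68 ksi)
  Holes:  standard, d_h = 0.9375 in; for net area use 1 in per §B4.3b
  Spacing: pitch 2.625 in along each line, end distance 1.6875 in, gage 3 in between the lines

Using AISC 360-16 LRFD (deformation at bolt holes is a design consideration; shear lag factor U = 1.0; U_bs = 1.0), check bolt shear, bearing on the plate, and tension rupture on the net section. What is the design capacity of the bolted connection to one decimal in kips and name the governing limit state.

74.3 kips (net-section rupture governs)

Bolt shear: A_b = π(0.875)²/4 = 0.60132 in². φR_n = 0.75 × 68 × 0.60132 × 8 × 1 = 245.3 kips.
Bearing (0.375 in plate, F_u = 65 ksi): end bolts L_c = 1.6875 − 0.9375/2 = 1.21875, R_n = min(1.2×1.21875×0.375×65, 2.4×0.875×0.375×65) = 35.648 kips/bolt; interior L_c = 2.625 − 0.9375 = 1.6875, R_n = 49.359 kips/bolt. φR_n = 0.75 × (2×35.648 + 6×49.359) = 275.6 kips.
Tension rupture (net): A_n = (6.0625 − 2×1)×0.375 = 1.5234 in² (U = 1.0, A_e = A_n). φR_n = 0.75 × 65 × 1.5234 = 74.3 kips.
Governing: min(245.3, 275.6, 74.3) = 74.3 kips → net-section rupture.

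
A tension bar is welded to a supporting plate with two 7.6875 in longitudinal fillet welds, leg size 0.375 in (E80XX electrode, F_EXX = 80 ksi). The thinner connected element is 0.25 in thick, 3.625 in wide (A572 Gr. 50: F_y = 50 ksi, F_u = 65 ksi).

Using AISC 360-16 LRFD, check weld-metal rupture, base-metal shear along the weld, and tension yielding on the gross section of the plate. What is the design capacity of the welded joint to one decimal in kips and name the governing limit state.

Weld metal: throat = 0.707×0.375 = 0.26513 in, L = 2×7.6875 = 15.375 in. φR_n = 0.75 × 0.6 × 80 × 0.26513 × 15.375 = 146.7 kips.
Base metal shear (0.25 in plate): yield φR_n = 1.0×0.6×50×0.25×15.375 = 115.3 kips; rupture φR_n = 0.75×0.6×65×0.25×15.375 = 112.4 kips; take 112.4 kips (rupture).
Tension yield (gross): A_g = 3.625×0.25 = 0.90625 in². φR_n = 0.90 × 50 × 0.90625 = 40.8 kips.
Governing: min(146.7, 112.4, 40.8) = 40.8 kips → gross-section yield.

40.8 kips (gross-section yield governs)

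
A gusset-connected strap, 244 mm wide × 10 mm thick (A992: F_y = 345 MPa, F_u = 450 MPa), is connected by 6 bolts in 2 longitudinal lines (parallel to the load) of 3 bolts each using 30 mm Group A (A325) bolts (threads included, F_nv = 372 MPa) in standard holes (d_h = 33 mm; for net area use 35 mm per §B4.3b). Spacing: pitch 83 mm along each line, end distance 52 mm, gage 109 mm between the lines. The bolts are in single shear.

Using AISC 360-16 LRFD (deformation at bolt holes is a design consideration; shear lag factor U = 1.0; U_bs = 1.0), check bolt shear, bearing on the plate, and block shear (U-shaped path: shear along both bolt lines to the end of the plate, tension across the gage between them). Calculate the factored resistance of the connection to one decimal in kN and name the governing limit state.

Bolt shear: A_b = π(30)²/4 = 706.86 mm². φR_n = 0.75 × 372 × 706.86 × 6 × 1 = 1183.3 kN.
Bearing (10 mm plate, F_u = 450 MPa): end bolts L_c = 52 − 33/2 = 35.5, R_n = min(1.2×35.5×10×450, 2.4×30×10×450) = 191.7 kN/bolt; interior L_c = 83 − 33 = 50, R_n = 270 kN/bolt. φR_n = 0.75 × (2×191.7 + 4×270) = 1097.6 kN.
Block shear: shear path 2×[52+2×83] = 2×218 mm, A_gv = 4360, A_nv = 2×(218 − 2.5×35)×10 = 2610 mm²; tension across gage: (109 − 1×35)×10 = 740 mm². R_n = min(0.6×450×2610, 0.6×345×4360) + 1.0×450×740 = min(704.7, 902.52) + 333 = 1037.7 kN. φR_n = 0.75 × 1037.7 = 778.3 kN.
Governing: min(1183.3, 1097.6, 778.3) = 778.3 kN → block shear.

778.3 kN (block shear governs)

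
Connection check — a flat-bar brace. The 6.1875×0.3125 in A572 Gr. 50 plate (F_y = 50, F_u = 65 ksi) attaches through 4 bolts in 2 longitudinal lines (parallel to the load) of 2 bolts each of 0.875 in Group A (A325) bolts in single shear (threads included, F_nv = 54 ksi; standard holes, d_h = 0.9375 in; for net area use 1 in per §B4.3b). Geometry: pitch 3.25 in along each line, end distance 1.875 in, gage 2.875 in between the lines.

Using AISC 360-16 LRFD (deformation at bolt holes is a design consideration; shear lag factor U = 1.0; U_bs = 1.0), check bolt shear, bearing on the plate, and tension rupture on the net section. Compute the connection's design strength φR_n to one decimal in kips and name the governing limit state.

Bolt shear: A_b = π(0.875)²/4 = 0.60132 in². φR_n = 0.75 × 54 × 0.60132 × 4 × 1 = 97.4 kips.
Bearing (0.3125 in plate, F_u = 65 ksi): end bolts L_c = 1.875 − 0.9375/2 = 1.40625, R_n = min(1.2×1.40625×0.3125×65, 2.4×0.875×0.3125×65) = 34.277 kips/bolt; interior L_c = 3.25 − 0.9375 = 2.3125, R_n = 42.656 kips/bolt. φR_n = 0.75 × (2×34.277 + 2×42.656) = 115.4 kips.
Tension rupture (net): A_n = (6.1875 − 2×1)×0.3125 = 1.3086 in² (U = 1.0, A_e = A_n). φR_n = 0.75 × 65 × 1.3086 = 63.8 kips.
Governing: min(97.4, 115.4, 63.8) = 63.8 kips → net-section rupture.

63.8 kips (net-section rupture governs)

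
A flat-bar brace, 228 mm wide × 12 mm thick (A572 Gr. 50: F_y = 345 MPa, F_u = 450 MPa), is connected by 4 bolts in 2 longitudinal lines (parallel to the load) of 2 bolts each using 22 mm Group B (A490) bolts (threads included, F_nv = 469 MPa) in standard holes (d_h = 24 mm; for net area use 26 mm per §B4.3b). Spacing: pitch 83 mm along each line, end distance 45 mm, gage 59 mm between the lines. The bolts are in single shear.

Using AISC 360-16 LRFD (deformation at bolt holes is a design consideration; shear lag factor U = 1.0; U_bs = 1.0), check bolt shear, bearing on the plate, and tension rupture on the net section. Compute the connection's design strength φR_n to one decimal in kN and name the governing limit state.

534.8 kN (bolt shear governs)

Bolt shear: A_b = π(22)²/4 = 380.13 mm². φR_n = 0.75 × 469 × 380.13 × 4 × 1 = 534.8 kN.
Bearing (12 mm plate, F_u = 450 MPa): end bolts L_c = 45 − 24/2 = 33, R_n = min(1.2×33×12×450, 2.4×22×12×450) = 213.84 kN/bolt; interior L_c = 83 − 24 = 59, R_n = 285.12 kN/bolt. φR_n = 0.75 × (2×213.84 + 2×285.12) = 748.4 kN.
Tension rupture (net): A_n = (228 − 2×26)×12 = 2112 mm² (U = 1.0, A_e = A_n). φR_n = 0.75 × 450 × 2112 = 712.8 kN.
Governing: min(534.8, 748.4, 712.8) = 534.8 kN → bolt shear.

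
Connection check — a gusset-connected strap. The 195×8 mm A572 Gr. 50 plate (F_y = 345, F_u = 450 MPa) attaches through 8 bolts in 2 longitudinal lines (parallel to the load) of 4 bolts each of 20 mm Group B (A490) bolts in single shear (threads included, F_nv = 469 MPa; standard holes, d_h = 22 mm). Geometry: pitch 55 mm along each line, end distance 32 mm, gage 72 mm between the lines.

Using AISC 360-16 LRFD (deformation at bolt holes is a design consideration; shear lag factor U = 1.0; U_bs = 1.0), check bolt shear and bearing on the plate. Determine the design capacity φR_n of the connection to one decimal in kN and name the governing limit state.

Bolt shear: A_b = π(20)²/4 = 314.16 mm². φR_n = 0.75 × 469 × 314.16 × 8 × 1 = 884.0 kN.
Bearing (8 mm plate, F_u = 450 MPa): end bolts L_c = 32 − 22/2 = 21, R_n = min(1.2×21×8×450, 2.4×20×8×450) = 90.72 kN/bolt; interior L_c = 55 − 22 = 33, R_n = 142.56 kN/bolt. φR_n = 0.75 × (2×90.72 + 6×142.56) = 777.6 kN.
Governing: min(884.0, 777.6) = 777.6 kN → bearing.

777.6 kN (bearing governs)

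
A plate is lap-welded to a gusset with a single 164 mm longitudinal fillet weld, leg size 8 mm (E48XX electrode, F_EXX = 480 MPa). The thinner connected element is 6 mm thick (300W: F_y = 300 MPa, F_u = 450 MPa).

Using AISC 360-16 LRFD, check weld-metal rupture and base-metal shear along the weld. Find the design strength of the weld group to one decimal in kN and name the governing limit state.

177.1 kN (base-metal shear governs)

Weld metal: throat = 0.707×8 = 5.656 mm, L = 164 mm. φR_n = 0.75 × 0.6 × 480 × 5.656 × 164 = 200.4 kN.
Base metal shear (6 mm plate): yield φR_n = 1.0×0.6×300×6×164 = 177.1 kN; rupture φR_n = 0.75×0.6×450×6×164 = 199.3 kN; take 177.1 kN (yield).
Governing: min(200.4, 177.1) = 177.1 kN → base-metal shear.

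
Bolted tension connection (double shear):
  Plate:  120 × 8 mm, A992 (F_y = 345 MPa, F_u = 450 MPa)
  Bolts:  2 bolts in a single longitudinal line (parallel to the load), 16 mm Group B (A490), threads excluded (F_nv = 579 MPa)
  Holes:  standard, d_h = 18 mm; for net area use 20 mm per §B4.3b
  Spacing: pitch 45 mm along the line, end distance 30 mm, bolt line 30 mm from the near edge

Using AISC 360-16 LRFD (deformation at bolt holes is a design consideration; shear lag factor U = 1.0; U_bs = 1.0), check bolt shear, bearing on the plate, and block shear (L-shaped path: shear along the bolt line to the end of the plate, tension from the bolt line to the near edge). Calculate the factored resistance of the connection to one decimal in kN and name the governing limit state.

Bolt shear: A_b = π(16)²/4 = 201.06 mm². φR_n = 0.75 × 579 × 201.06 × 2 × 2 = 349.2 kN.
Bearing (8 mm plate, F_u = 450 MPa): end bolts L_c = 30 − 18/2 = 21, R_n = min(1.2×21×8×450, 2.4×16×8×450) = 90.72 kN/bolt; interior L_c = 45 − 18 = 27, R_n = 116.64 kN/bolt. φR_n = 0.75 × (1×90.72 + 1×116.64) = 155.5 kN.
Block shear: shear path 1×[30+1×45] = 1×75 mm, A_gv = 600, A_nv = 1×(75 − 1.5×20)×8 = 360 mm²; tension to near edge: (30 − 0.5×20)×8 = 160 mm². R_n = min(0.6×450×360, 0.6×345×600) + 1.0×450×160 = min(97.2, 124.2) + 72 = 169.2 kN. φR_n = 0.75 × 169.2 = 126.9 kN.
Governing: min(349.2, 155.5, 126.9) = 126.9 kN → block shear.

126.9 kN (block shear governs)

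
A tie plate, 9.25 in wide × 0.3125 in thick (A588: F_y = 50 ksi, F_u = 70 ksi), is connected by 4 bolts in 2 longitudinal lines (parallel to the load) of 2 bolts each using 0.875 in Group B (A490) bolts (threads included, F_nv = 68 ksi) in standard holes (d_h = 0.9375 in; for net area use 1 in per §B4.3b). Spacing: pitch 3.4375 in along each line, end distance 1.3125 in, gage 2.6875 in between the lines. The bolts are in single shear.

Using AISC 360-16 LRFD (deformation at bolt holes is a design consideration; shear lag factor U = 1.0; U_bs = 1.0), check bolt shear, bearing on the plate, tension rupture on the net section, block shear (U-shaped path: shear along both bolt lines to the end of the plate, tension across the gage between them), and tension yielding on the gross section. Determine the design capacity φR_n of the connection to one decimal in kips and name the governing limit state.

91.7 kips (block shear governs)

Bolt shear: A_b = π(0.875)²/4 = 0.60132 in². φR_n = 0.75 × 68 × 0.60132 × 4 × 1 = 122.7 kips.
Bearing (0.3125 in plate, F_u = 70 ksi): end bolts L_c = 1.3125 − 0.9375/2 = 0.84375, R_n = min(1.2×0.84375×0.3125×70, 2.4×0.875×0.3125×70) = 22.148 kips/bolt; interior L_c = 3.4375 − 0.9375 = 2.5, R_n = 45.938 kips/bolt. φR_n = 0.75 × (2×22.148 + 2×45.938) = 102.1 kips.
Tension rupture (net): A_n = (9.25 − 2×1)×0.3125 = 2.2656 in² (U = 1.0, A_e = A_n). φR_n = 0.75 × 70 × 2.2656 = 118.9 kips.
Block shear: shear path 2×[1.3125+1×3.4375] = 2×4.75 in, A_gv = 2.9688, A_nv = 2×(4.75 − 1.5×1)×0.3125 = 2.0313 in²; tension across gage: (2.6875 − 1×1)×0.3125 = 0.52734 in². R_n = min(0.6×70×2.0313, 0.6×50×2.9688) + 1.0×70×0.52734 = min(85.315, 89.064) + 36.914 = 122.23 kips. φR_n = 0.75 × 122.23 = 91.7 kips.
Tension yield (gross): A_g = 9.25×0.3125 = 2.8906 in². φR_n = 0.90 × 50 × 2.8906 = 130.1 kips.
Governing: min(122.7, 102.1, 118.9, 91.7, 130.1) = 91.7 kips → block shear.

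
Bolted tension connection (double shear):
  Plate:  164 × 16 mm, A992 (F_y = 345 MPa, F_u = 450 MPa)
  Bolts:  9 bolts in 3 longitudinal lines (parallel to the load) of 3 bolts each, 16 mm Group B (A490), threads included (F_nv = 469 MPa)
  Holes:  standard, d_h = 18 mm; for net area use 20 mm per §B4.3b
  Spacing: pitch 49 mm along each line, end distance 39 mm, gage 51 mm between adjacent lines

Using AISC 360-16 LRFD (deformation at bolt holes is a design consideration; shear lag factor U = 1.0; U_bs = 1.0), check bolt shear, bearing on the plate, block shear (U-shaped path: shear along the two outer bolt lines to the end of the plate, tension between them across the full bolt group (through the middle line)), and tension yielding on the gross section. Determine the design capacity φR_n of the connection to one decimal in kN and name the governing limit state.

Bolt shear: A_b = π(16)²/4 = 201.06 mm². φR_n = 0.75 × 469 × 201.06 × 9 × 2 = 1273.0 kN.
Bearing (16 mm plate, F_u = 450 MPa): end bolts L_c = 39 − 18/2 = 30, R_n = min(1.2×30×16×450, 2.4×16×16×450) = 259.2 kN/bolt; interior L_c = 49 − 18 = 31, R_n = 267.84 kN/bolt. φR_n = 0.75 × (3×259.2 + 6×267.84) = 1788.5 kN.
Block shear: shear path 2×[39+2×49] = 2×137 mm, A_gv = 4384, A_nv = 2×(137 − 2.5×20)×16 = 2784 mm²; tension across gage: (102 − 2×20)×16 = 992 mm². R_n = min(0.6×450×2784, 0.6×345×4384) + 1.0×450×992 = min(751.68, 907.49) + 446.4 = 1198.1 kN. φR_n = 0.75 × 1198.1 = 898.6 kN.
Tension yield (gross): A_g = 164×16 = 2624 mm². φR_n = 0.90 × 345 × 2624 = 814.8 kN.
Governing: min(1273.0, 1788.5, 898.6, 814.8) = 814.8 kN → gross-section yield.

814.8 kN (gross-section yield governs)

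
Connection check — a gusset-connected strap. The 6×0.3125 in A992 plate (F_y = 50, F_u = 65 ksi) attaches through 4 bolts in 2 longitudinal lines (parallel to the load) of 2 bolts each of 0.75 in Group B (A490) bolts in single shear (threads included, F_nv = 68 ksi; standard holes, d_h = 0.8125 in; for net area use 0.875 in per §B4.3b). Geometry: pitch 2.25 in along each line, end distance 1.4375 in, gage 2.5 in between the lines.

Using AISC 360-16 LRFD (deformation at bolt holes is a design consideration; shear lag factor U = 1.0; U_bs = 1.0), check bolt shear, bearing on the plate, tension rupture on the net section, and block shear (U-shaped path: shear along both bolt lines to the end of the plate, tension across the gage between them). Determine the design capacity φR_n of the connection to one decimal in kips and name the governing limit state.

Bolt shear: A_b = π(0.75)²/4 = 0.44179 in². φR_n = 0.75 × 68 × 0.44179 × 4 × 1 = 90.1 kips.
Bearing (0.3125 in plate, F_u = 65 ksi): end bolts L_c = 1.4375 − 0.8125/2 = 1.03125, R_n = min(1.2×1.03125×0.3125×65, 2.4×0.75×0.3125×65) = 25.137 kips/bolt; interior L_c = 2.25 − 0.8125 = 1.4375, R_n = 35.039 kips/bolt. φR_n = 0.75 × (2×25.137 + 2×35.039) = 90.3 kips.
Tension rupture (net): A_n = (6 − 2×0.875)×0.3125 = 1.3281 in² (U = 1.0, A_e = A_n). φR_n = 0.75 × 65 × 1.3281 = 64.7 kips.
Block shear: shear path 2×[1.4375+1×2.25] = 2×3.6875 in, A_gv = 2.3047, A_nv = 2×(3.6875 − 1.5×0.875)×0.3125 = 1.4844 in²; tension across gage: (2.5 − 1×0.875)×0.3125 = 0.50781 in². R_n = min(0.6×65×1.4844, 0.6×50×2.3047) + 1.0×65×0.50781 = min(57.892, 69.141) + 33.008 = 90.9 kips. φR_n = 0.75 × 90.9 = 68.2 kips.
Governing: min(90.1, 90.3, 64.7, 68.2) = 64.7 kips → net-section rupture.

64.7 kips (net-section rupture governs)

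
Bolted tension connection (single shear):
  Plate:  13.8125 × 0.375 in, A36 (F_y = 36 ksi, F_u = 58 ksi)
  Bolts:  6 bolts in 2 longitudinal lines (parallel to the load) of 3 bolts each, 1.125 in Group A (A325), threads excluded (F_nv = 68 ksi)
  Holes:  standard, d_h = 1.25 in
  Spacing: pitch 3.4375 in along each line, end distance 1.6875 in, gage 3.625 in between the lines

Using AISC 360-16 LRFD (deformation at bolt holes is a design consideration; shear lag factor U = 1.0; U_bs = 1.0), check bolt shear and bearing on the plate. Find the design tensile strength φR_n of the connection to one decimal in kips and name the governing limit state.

Bolt shear: A_b = π(1.125)²/4 = 0.99402 in². φR_n = 0.75 × 68 × 0.99402 × 6 × 1 = 304.2 kips.
Bearing (0.375 in plate, F_u = 58 ksi): end bolts L_c = 1.6875 − 1.25/2 = 1.0625, R_n = min(1.2×1.0625×0.375×58, 2.4×1.125×0.375×58) = 27.731 kips/bolt; interior L_c = 3.4375 − 1.25 = 2.1875, R_n = 57.094 kips/bolt. φR_n = 0.75 × (2×27.731 + 4×57.094) = 212.9 kips.
Governing: min(304.2, 212.9) = 212.9 kips → bearing.

212.9 kips (bearing governs)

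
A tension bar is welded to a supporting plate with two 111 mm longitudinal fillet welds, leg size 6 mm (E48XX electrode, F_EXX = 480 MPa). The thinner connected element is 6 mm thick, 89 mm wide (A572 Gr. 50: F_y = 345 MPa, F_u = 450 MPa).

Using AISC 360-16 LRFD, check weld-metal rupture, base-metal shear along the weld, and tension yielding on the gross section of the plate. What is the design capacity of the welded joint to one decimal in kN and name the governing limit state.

165.8 kN (gross-section yield governs)

Weld metal: throat = 0.707×6 = 4.242 mm, L = 2×111 = 222 mm. φR_n = 0.75 × 0.6 × 480 × 4.242 × 222 = 203.4 kN.
Base metal shear (6 mm plate): yield φR_n = 1.0×0.6×345×6×222 = 275.7 kN; rupture φR_n = 0.75×0.6×450×6×222 = 269.7 kN; take 269.7 kN (rupture).
Tension yield (gross): A_g = 89×6 = 534 mm². φR_n = 0.90 × 345 × 534 = 165.8 kN.
Governing: min(203.4, 269.7, 165.8) = 165.8 kN → gross-section yield.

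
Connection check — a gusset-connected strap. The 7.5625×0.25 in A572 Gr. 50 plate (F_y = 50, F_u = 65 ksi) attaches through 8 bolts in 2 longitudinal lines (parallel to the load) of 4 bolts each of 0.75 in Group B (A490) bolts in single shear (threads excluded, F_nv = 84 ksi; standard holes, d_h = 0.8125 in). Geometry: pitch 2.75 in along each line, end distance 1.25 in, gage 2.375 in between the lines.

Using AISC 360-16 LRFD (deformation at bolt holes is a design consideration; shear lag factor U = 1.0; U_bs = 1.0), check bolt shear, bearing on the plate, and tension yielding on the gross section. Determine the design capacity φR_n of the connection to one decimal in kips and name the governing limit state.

85.1 kips (gross-section yield governs)

Bolt shear: A_b = π(0.75)²/4 = 0.44179 in². φR_n = 0.75 × 84 × 0.44179 × 8 × 1 = 222.7 kips.
Bearing (0.25 in plate, F_u = 65 ksi): end bolts L_c = 1.25 − 0.8125/2 = 0.84375, R_n = min(1.2×0.84375×0.25×65, 2.4×0.75×0.25×65) = 16.453 kips/bolt; interior L_c = 2.75 − 0.8125 = 1.9375, R_n = 29.25 kips/bolt. φR_n = 0.75 × (2×16.453 + 6×29.25) = 156.3 kips.
Tension yield (gross): A_g = 7.5625×0.25 = 1.8906 in². φR_n = 0.90 × 50 × 1.8906 = 85.1 kips.
Governing: min(222.7, 156.3, 85.1) = 85.1 kips → gross-section yield.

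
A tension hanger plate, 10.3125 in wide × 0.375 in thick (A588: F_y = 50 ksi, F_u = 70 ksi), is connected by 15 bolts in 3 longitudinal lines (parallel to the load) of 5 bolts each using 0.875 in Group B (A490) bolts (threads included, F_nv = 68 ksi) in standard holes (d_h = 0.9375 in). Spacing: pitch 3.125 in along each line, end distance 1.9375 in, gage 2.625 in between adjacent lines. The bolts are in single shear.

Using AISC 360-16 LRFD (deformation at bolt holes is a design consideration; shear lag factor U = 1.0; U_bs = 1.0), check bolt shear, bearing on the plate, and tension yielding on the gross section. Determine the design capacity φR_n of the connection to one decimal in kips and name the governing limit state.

Bolt shear: A_b = π(0.875)²/4 = 0.60132 in². φR_n = 0.75 × 68 × 0.60132 × 15 × 1 = 460.0 kips.
Bearing (0.375 in plate, F_u = 70 ksi): end bolts L_c = 1.9375 − 0.9375/2 = 1.46875, R_n = min(1.2×1.46875×0.375×70, 2.4×0.875×0.375×70) = 46.266 kips/bolt; interior L_c = 3.125 − 0.9375 = 2.1875, R_n = 55.125 kips/bolt. φR_n = 0.75 × (3×46.266 + 12×55.125) = 600.2 kips.
Tension yield (gross): A_g = 10.3125×0.375 = 3.8672 in². φR_n = 0.90 × 50 × 3.8672 = 174.0 kips.
Governing: min(460.0, 600.2, 174.0) = 174.0 kips → gross-section yield.

174.0 kips (gross-section yield governs)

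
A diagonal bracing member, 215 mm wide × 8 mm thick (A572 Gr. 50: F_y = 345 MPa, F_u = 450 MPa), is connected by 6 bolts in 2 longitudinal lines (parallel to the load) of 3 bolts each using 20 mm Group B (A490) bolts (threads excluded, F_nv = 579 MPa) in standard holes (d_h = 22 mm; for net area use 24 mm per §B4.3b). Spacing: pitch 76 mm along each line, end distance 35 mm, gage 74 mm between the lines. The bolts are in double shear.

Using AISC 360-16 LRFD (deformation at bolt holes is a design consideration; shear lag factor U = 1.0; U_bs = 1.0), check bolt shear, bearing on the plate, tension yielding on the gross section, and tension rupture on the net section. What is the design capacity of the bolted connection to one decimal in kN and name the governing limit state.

Bolt shear: A_b = π(20)²/4 = 314.16 mm². φR_n = 0.75 × 579 × 314.16 × 6 × 2 = 1637.1 kN.
Bearing (8 mm plate, F_u = 450 MPa): end bolts L_c = 35 − 22/2 = 24, R_n = min(1.2×24×8×450, 2.4×20×8×450) = 103.68 kN/bolt; interior L_c = 76 − 22 = 54, R_n = 172.8 kN/bolt. φR_n = 0.75 × (2×103.68 + 4×172.8) = 673.9 kN.
Tension yield (gross): A_g = 215×8 = 1720 mm². φR_n = 0.90 × 345 × 1720 = 534.1 kN.
Tension rupture (net): A_n = (215 − 2×24)×8 = 1336 mm² (U = 1.0, A_e = A_n). φR_n = 0.75 × 450 × 1336 = 450.9 kN.
Governing: min(1637.1, 673.9, 534.1, 450.9) = 450.9 kN → net-section rupture.

450.9 kN (net-section rupture governs)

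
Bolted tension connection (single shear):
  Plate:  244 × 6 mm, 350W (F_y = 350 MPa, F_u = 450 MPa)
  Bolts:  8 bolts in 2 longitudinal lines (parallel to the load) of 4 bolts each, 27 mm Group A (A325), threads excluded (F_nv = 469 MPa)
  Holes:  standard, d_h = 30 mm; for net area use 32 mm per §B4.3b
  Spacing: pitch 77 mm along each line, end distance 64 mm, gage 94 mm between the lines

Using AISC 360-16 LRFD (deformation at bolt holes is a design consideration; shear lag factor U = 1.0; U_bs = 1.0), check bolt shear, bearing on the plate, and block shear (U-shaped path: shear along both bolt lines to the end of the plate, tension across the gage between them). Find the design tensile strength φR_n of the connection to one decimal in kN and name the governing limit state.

Bolt shear: A_b = π(27)²/4 = 572.56 mm². φR_n = 0.75 × 469 × 572.56 × 8 × 1 = 1611.2 kN.
Bearing (6 mm plate, F_u = 450 MPa): end bolts L_c = 64 − 30/2 = 49, R_n = min(1.2×49×6×450, 2.4×27×6×450) = 158.76 kN/bolt; interior L_c = 77 − 30 = 47, R_n = 152.28 kN/bolt. φR_n = 0.75 × (2×158.76 + 6×152.28) = 923.4 kN.
Block shear: shear path 2×[64+3×77] = 2×295 mm, A_gv = 3540, A_nv = 2×(295 − 3.5×32)×6 = 2196 mm²; tension across gage: (94 − 1×32)×6 = 372 mm². R_n = min(0.6×450×2196, 0.6×350×3540) + 1.0×450×372 = min(592.92, 743.4) + 167.4 = 760.32 kN. φR_n = 0.75 × 760.32 = 570.2 kN.
Governing: min(1611.2, 923.4, 570.2) = 570.2 kN → block shear.

570.2 kN (block shear governs)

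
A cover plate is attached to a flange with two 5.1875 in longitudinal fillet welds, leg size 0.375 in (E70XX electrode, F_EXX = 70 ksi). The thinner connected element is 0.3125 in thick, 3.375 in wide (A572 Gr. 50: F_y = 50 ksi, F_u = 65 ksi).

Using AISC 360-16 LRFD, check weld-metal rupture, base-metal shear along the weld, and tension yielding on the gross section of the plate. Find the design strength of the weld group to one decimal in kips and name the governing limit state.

Weld metal: throat = 0.707×0.375 = 0.26513 in, L = 2×5.1875 = 10.375 in. φR_n = 0.75 × 0.6 × 70 × 0.26513 × 10.375 = 86.6 kips.
Base metal shear (0.3125 in plate): yield φR_n = 1.0×0.6×50×0.3125×10.375 = 97.3 kips; rupture φR_n = 0.75×0.6×65×0.3125×10.375 = 94.8 kips; take 94.8 kips (rupture).
Tension yield (gross): A_g = 3.375×0.3125 = 1.0547 in². φR_n = 0.90 × 50 × 1.0547 = 47.5 kips.
Governing: min(86.6, 94.8, 47.5) = 47.5 kips → gross-section yield.

47.5 kips (gross-section yield governs)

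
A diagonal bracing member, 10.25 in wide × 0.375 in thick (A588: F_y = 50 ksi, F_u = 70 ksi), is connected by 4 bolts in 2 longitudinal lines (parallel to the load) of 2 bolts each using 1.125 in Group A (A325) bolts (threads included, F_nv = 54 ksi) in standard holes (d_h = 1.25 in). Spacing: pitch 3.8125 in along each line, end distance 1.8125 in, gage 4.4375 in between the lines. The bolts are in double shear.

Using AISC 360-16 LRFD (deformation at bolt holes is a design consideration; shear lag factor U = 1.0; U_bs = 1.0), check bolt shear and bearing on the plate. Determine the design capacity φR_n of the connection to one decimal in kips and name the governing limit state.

162.4 kips (bearing governs)

Bolt shear: A_b = π(1.125)²/4 = 0.99402 in². φR_n = 0.75 × 54 × 0.99402 × 4 × 2 = 322.1 kips.
Bearing (0.375 in plate, F_u = 70 ksi): end bolts L_c = 1.8125 − 1.25/2 = 1.1875, R_n = min(1.2×1.1875×0.375×70, 2.4×1.125×0.375×70) = 37.406 kips/bolt; interior L_c = 3.8125 − 1.25 = 2.5625, R_n = 70.875 kips/bolt. φR_n = 0.75 × (2×37.406 + 2×70.875) = 162.4 kips.
Governing: min(322.1, 162.4) = 162.4 kips → bearing.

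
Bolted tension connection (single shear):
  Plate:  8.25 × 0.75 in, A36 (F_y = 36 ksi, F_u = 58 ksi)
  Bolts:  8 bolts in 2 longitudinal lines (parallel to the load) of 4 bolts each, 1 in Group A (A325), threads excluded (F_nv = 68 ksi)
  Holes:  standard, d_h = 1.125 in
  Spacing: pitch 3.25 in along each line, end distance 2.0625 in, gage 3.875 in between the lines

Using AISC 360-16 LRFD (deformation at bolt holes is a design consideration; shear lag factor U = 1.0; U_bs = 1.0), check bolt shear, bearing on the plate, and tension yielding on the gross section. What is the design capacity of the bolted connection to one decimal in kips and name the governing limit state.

Bolt shear: A_b = π(1)²/4 = 0.7854 in². φR_n = 0.75 × 68 × 0.7854 × 8 × 1 = 320.4 kips.
Bearing (0.75 in plate, F_u = 58 ksi): end bolts L_c = 2.0625 − 1.125/2 = 1.5, R_n = min(1.2×1.5×0.75×58, 2.4×1×0.75×58) = 78.3 kips/bolt; interior L_c = 3.25 − 1.125 = 2.125, R_n = 104.4 kips/bolt. φR_n = 0.75 × (2×78.3 + 6×104.4) = 587.3 kips.
Tension yield (gross): A_g = 8.25×0.75 = 6.1875 in². φR_n = 0.90 × 36 × 6.1875 = 200.5 kips.
Governing: min(320.4, 587.3, 200.5) = 200.5 kips → gross-section yield.

200.5 kips (gross-section yield governs)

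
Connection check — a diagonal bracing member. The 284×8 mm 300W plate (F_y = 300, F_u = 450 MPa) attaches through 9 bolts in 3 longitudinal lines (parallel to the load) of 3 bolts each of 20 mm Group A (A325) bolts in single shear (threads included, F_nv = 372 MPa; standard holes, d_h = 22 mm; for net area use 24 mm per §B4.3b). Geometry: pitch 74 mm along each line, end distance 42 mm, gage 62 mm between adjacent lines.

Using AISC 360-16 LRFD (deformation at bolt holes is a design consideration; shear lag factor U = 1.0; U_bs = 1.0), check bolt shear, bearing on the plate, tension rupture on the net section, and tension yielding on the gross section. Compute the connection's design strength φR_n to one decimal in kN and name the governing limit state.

Bolt shear: A_b = π(20)²/4 = 314.16 mm². φR_n = 0.75 × 372 × 314.16 × 9 × 1 = 788.9 kN.
Bearing (8 mm plate, F_u = 450 MPa): end bolts L_c = 42 − 22/2 = 31, R_n = min(1.2×31×8×450, 2.4×20×8×450) = 133.92 kN/bolt; interior L_c = 74 − 22 = 52, R_n = 172.8 kN/bolt. φR_n = 0.75 × (3×133.92 + 6×172.8) = 1078.9 kN.
Tension rupture (net): A_n = (284 − 3×24)×8 = 1696 mm² (U = 1.0, A_e = A_n). φR_n = 0.75 × 450 × 1696 = 572.4 kN.
Tension yield (gross): A_g = 284×8 = 2272 mm². φR_n = 0.90 × 300 × 2272 = 613.4 kN.
Governing: min(788.9, 1078.9, 572.4, 613.4) = 572.4 kN → net-section rupture.

572.4 kN (net-section rupture governs)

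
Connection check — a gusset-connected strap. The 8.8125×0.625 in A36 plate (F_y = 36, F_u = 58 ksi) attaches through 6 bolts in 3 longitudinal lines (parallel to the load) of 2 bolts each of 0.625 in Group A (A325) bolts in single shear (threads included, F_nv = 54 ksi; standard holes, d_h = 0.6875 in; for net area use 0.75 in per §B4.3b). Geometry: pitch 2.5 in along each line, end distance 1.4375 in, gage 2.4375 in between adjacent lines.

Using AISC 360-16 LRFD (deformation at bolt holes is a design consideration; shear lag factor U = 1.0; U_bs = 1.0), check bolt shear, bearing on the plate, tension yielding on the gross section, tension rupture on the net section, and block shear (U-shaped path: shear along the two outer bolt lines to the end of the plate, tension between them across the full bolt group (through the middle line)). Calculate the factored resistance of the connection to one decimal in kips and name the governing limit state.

74.6 kips (bolt shear governs)

Bolt shear: A_b = π(0.625)²/4 = 0.3068 in². φR_n = 0.75 × 54 × 0.3068 × 6 × 1 = 74.6 kips.
Bearing (0.625 in plate, F_u = 58 ksi): end bolts L_c = 1.4375 − 0.6875/2 = 1.09375, R_n = min(1.2×1.09375×0.625×58, 2.4×0.625×0.625×58) = 47.578 kips/bolt; interior L_c = 2.5 − 0.6875 = 1.8125, R_n = 54.375 kips/bolt. φR_n = 0.75 × (3×47.578 + 3×54.375) = 229.4 kips.
Tension yield (gross): A_g = 8.8125×0.625 = 5.5078 in². φR_n = 0.90 × 36 × 5.5078 = 178.5 kips.
Tension rupture (net): A_n = (8.8125 − 3×0.75)×0.625 = 4.1016 in² (U = 1.0, A_e = A_n). φR_n = 0.75 × 58 × 4.1016 = 178.4 kips.
Block shear: shear path 2×[1.4375+1×2.5] = 2×3.9375 in, A_gv = 4.9219, A_nv = 2×(3.9375 − 1.5×0.75)×0.625 = 3.5156 in²; tension across gage: (4.875 − 2×0.75)×0.625 = 2.1094 in². R_n = min(0.6×58×3.5156, 0.6×36×4.9219) + 1.0×58×2.1094 = min(122.34, 106.31) + 122.35 = 228.66 kips. φR_n = 0.75 × 228.66 = 171.5 kips.
Governing: min(74.6, 229.4, 178.5, 178.4, 171.5) = 74.6 kips → bolt shear.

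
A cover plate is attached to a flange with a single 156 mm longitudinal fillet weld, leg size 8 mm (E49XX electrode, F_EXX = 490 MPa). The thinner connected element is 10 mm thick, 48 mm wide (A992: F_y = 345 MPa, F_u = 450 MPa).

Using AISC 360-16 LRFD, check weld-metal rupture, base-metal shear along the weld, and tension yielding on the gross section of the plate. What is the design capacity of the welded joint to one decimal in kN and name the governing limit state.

Weld metal: throat = 0.707×8 = 5.656 mm, L = 156 mm. φR_n = 0.75 × 0.6 × 490 × 5.656 × 156 = 194.6 kN.
Base metal shear (10 mm plate): yield φR_n = 1.0×0.6×345×10×156 = 322.9 kN; rupture φR_n = 0.75×0.6×450×10×156 = 315.9 kN; take 315.9 kN (rupture).
Tension yield (gross): A_g = 48×10 = 480 mm². φR_n = 0.90 × 345 × 480 = 149.0 kN.
Governing: min(194.6, 315.9, 149.0) = 149.0 kN → gross-section yield.

149.0 kN (gross-section yield governs)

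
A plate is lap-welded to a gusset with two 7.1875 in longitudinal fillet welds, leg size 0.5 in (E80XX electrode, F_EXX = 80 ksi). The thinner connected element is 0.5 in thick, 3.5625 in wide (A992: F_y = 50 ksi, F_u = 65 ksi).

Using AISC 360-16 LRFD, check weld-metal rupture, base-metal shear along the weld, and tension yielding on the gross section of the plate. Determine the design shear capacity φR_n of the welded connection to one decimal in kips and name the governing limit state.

Weld metal: throat = 0.707×0.5 = 0.3535 in, L = 2×7.1875 = 14.375 in. φR_n = 0.75 × 0.6 × 80 × 0.3535 × 14.375 = 182.9 kips.
Base metal shear (0.5 in plate): yield φR_n = 1.0×0.6×50×0.5×14.375 = 215.6 kips; rupture φR_n = 0.75×0.6×65×0.5×14.375 = 210.2 kips; take 210.2 kips (rupture).
Tension yield (gross): A_g = 3.5625×0.5 = 1.7813 in². φR_n = 0.90 × 50 × 1.7813 = 80.2 kips.
Governing: min(182.9, 210.2, 80.2) = 80.2 kips → gross-section yield.

80.2 kips (gross-section yield governs)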